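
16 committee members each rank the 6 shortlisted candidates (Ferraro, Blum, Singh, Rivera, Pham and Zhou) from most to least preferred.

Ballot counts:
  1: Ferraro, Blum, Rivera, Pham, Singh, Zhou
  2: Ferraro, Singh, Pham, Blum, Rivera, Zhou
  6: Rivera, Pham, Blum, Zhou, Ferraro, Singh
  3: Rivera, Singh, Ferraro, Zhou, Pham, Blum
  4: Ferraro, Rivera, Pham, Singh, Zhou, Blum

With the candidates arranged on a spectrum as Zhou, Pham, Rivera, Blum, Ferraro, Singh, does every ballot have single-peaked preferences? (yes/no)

no

Axis positions: Zhou=1, Pham=2, Rivera=3, Blum=4, Ferraro=5, Singh=6.
Faction 1 (peak Ferraro at position 5): ranking walks positions 5-4-3-2-6-1, expanding outward from the peak — single-peaked.
Faction 2: ranking walks positions 5-6-2-4-3-1; Pham is ranked above Blum even though Blum lies between Pham and the peak Ferraro on the axis — preferences dip and rise again. Not single-peaked.
Faction 3 (peak Rivera at position 3): ranking walks positions 3-2-4-1-5-6, expanding outward from the peak — single-peaked.
Faction 4: ranking walks positions 3-6-5-1-2-4; Singh is ranked above Blum even though Blum lies between Singh and the peak Rivera on the axis — preferences dip and rise again. Not single-peaked.
Faction 5: ranking walks positions 5-3-2-6-1-4; Rivera is ranked above Blum even though Blum lies between Rivera and the peak Ferraro on the axis — preferences dip and rise again. Not single-peaked.
Faction 2 violates single-peakedness, so the profile is not single-peaked on this axis.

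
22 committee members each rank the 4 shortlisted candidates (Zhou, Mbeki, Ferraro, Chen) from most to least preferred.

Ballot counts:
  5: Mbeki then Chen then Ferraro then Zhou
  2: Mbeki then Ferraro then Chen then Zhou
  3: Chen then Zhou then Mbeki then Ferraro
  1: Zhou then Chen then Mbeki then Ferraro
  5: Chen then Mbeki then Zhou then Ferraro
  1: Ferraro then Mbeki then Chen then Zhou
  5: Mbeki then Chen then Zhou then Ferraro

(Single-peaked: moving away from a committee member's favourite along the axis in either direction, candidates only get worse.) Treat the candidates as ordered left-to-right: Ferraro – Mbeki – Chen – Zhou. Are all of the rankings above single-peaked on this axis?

Axis positions: Ferraro=1, Mbeki=2, Chen=3, Zhou=4.
Group 1 (peak Mbeki at position 2): ranking walks positions 2-3-1-4, expanding outward from the peak — single-peaked.
Group 2 (peak Mbeki at position 2): ranking walks positions 2-1-3-4, expanding outward from the peak — single-peaked.
Group 3 (peak Chen at position 3): ranking walks positions 3-4-2-1, expanding outward from the peak — single-peaked.
Group 4 (peak Zhou at position 4): ranking walks positions 4-3-2-1, expanding outward from the peak — single-peaked.
Group 5 (peak Chen at position 3): ranking walks positions 3-2-4-1, expanding outward from the peak — single-peaked.
Group 6 (peak Ferraro at position 1): ranking walks positions 1-2-3-4, expanding outward from the peak — single-peaked.
Group 7 (peak Mbeki at position 2): ranking walks positions 2-3-4-1, expanding outward from the peak — single-peaked.
Every ranking is single-peaked on this axis.

yes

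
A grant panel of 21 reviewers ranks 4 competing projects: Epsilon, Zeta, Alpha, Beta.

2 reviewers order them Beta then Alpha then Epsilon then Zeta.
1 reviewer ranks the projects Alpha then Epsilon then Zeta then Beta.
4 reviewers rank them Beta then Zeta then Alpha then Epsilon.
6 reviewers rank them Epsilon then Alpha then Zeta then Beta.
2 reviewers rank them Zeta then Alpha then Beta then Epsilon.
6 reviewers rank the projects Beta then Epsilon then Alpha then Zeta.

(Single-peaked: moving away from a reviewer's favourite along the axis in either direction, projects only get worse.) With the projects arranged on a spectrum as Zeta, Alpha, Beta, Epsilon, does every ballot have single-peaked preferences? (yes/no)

Axis positions: Zeta=1, Alpha=2, Beta=3, Epsilon=4.
Cluster 1 (peak Beta at position 3): ranking walks positions 3-2-4-1, expanding outward from the peak — single-peaked.
Cluster 2: ranking walks positions 2-4-1-3; Epsilon is ranked above Beta even though Beta lies between Epsilon and the peak Alpha on the axis — preferences dip and rise again. Not single-peaked.
Cluster 3: ranking walks positions 3-1-2-4; Zeta is ranked above Alpha even though Alpha lies between Zeta and the peak Beta on the axis — preferences dip and rise again. Not single-peaked.
Cluster 4: ranking walks positions 4-2-1-3; Alpha is ranked above Beta even though Beta lies between Alpha and the peak Epsilon on the axis — preferences dip and rise again. Not single-peaked.
Cluster 5 (peak Zeta at position 1): ranking walks positions 1-2-3-4, expanding outward from the peak — single-peaked.
Cluster 6 (peak Beta at position 3): ranking walks positions 3-4-2-1, expanding outward from the peak — single-peaked.
Cluster 2 violates single-peakedness, so the profile is not single-peaked on this axis.

no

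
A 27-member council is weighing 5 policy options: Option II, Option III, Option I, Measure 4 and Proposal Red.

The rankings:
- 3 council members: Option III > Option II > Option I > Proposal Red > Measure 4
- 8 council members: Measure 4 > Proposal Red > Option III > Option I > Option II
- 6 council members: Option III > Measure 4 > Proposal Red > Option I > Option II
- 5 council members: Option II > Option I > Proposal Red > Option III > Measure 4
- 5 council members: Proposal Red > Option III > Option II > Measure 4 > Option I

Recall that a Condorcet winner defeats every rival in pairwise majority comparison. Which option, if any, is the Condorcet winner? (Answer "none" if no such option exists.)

Check each pair by majority over 27 ballots:
Option II vs Option III: Option III wins 22–5.
Option II vs Option I: Option I, 14–13.
Option II vs Measure 4: Measure 4, 14–13.
Option II vs Proposal Red: Proposal Red, 19–8.
Option III vs Option I: Option III wins 22–5.
Option III–Measure 4: Option III 19–8.
Option III vs Proposal Red: Proposal Red wins 18–9.
Option I vs Measure 4: Measure 4 wins 19–8.
Option I vs Proposal Red: Proposal Red, 19–8.
Measure 4 vs Proposal Red: Measure 4, 14–13.
Each option drops at least one matchup (Option II loses to Option III; Option III loses to Proposal Red; Option I loses to Option III; Measure 4 loses to Option III; Proposal Red loses to Measure 4); the cycle Option III → Measure 4 → Proposal Red → Option III rules out a Condorcet winner.

none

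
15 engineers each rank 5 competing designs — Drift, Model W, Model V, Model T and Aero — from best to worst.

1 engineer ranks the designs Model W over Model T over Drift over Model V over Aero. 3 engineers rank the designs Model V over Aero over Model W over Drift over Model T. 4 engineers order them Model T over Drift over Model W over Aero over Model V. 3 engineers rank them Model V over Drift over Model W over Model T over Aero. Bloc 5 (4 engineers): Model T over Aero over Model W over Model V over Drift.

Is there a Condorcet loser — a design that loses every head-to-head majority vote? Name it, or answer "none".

Head-to-head results (15 engineers):
Drift vs Model W: 7 to 8, Model W.
Drift vs Model V: Model V wins 10–5.
Drift–Model T: Model T 9–6.
Drift vs Aero: 8 to 7, Drift.
Model W vs Model V: Model W, 9–6.
Model W vs Model T: 1+3+3 = 7 for Model W, 8 for Model T — Model T by 8–7.
Model W vs Aero: Model W preferred on 1+4+3 = 8 ballots; Model W wins 8–7.
Model V vs Model T: Model V preferred on 3+3 = 6 ballots; Model T wins 9–6.
Model V vs Aero: 1+3+3 = 7 for Model V, 8 for Aero — Aero by 8–7.
Model T vs Aero: 12 to 3, Model T.
Every design wins at least one matchup (Drift beats Aero; Model W beats Drift; Model V beats Drift; Model T beats Drift; Aero beats Model V), so there is no Condorcet loser.

none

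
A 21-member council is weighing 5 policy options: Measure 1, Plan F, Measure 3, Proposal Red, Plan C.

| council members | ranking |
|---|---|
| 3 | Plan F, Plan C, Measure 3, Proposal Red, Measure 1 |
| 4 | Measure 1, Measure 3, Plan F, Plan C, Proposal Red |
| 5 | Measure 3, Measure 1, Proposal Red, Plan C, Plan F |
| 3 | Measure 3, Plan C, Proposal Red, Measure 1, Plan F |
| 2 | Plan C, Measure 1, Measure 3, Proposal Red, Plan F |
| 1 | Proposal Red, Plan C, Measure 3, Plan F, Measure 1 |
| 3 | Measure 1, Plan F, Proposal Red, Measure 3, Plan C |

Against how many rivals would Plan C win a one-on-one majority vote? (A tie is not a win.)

Plan C against each rival (21 council members):
Plan C vs Measure 1: Measure 1, 12–9.
Plan C vs Plan F: Plan C wins 11–10.
Plan C vs Measure 3: 6 to 15, Measure 3.
Plan C vs Proposal Red: Plan C, 12–9.
Plan C beats Plan F, Proposal Red; loses to Measure 1, Measure 3 — 2 pairwise wins.

2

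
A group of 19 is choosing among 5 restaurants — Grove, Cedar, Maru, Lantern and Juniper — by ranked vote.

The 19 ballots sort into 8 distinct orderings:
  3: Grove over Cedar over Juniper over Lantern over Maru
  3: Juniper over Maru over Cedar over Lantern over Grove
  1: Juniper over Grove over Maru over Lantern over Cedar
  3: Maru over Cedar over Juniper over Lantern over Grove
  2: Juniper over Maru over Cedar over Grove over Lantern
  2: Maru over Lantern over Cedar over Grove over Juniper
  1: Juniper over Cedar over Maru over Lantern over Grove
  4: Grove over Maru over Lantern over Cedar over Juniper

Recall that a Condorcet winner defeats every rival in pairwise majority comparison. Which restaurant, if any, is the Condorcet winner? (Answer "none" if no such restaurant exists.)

none

Check each pair by majority over 19 ballots:
Grove vs Cedar: 3+1+4 = 8 for Grove, 11 for Cedar — Cedar by 11–8.
Grove vs Maru: Grove preferred on 3+1+4 = 8 ballots; Maru wins 11–8.
Grove vs Lantern: Grove is ranked higher on 3+1+2+4 = 10 ballots, Lantern on 9. Grove wins 10–9.
Grove vs Juniper: 3+2+4 = 9 for Grove, 10 for Juniper — Juniper by 10–9.
Cedar vs Maru: 3+1 = 4 for Cedar, 15 for Maru — Maru by 15–4.
Cedar vs Lantern: 12 to 7, Cedar.
Cedar vs Juniper: Cedar preferred on 3+3+2+4 = 12 ballots; Cedar wins 12–7.
Maru vs Lantern: Maru preferred on 16 ballots; Maru wins 16–3.
Maru vs Juniper: 3+2+4 = 9 for Maru, 10 for Juniper — Juniper by 10–9.
Lantern vs Juniper: 6 to 13, Juniper.
Each restaurant drops at least one matchup (Grove loses to Cedar; Cedar loses to Maru; Maru loses to Juniper; Lantern loses to Grove; Juniper loses to Cedar); the cycle Cedar → Juniper → Maru → Cedar rules out a Condorcet winner.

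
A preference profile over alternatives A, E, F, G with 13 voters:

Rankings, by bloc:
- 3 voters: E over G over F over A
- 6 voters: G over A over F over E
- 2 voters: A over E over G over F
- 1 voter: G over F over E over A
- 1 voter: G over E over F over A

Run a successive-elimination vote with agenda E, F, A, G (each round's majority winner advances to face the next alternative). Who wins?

G

Round 1: E vs F — 6–7, F advances.
Round 2: F vs A — 5–8, A advances.
Round 3: A vs G — 2–11, G advances.
G survives the agenda.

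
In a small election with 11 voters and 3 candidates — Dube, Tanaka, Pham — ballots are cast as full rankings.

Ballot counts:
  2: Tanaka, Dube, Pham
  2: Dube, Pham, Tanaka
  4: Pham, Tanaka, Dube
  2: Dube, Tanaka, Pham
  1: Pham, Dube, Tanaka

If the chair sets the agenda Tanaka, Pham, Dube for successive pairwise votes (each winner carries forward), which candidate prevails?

Round 1: Tanaka vs Pham — 4–7, Pham advances.
Round 2: Pham vs Dube — 5–6, Dube advances.
Dube survives the agenda.

Dube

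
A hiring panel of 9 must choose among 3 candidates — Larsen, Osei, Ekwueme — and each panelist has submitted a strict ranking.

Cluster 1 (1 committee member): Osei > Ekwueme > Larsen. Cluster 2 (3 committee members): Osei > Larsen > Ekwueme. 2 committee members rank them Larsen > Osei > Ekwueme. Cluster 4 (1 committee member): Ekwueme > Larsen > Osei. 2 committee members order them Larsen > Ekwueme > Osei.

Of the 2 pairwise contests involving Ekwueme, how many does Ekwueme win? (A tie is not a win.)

Ekwueme against each rival (9 committee members):
Ekwueme vs Larsen: Larsen, 7–2.
Ekwueme–Osei: Osei 6–3.
Ekwueme beats no one; loses to Larsen, Osei — 0 pairwise wins.

0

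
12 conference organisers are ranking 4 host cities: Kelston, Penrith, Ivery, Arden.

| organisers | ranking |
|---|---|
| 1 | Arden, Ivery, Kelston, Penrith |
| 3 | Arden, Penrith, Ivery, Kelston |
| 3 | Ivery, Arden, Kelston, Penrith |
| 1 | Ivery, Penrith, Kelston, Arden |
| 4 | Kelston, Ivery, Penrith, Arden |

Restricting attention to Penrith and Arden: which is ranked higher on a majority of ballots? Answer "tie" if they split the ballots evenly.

Arden

Ballots ranking Penrith above Arden: 1 + 4 = 5.
Ballots ranking Arden above Penrith: 12 − 5 = 7.
Arden wins the head-to-head 7–5.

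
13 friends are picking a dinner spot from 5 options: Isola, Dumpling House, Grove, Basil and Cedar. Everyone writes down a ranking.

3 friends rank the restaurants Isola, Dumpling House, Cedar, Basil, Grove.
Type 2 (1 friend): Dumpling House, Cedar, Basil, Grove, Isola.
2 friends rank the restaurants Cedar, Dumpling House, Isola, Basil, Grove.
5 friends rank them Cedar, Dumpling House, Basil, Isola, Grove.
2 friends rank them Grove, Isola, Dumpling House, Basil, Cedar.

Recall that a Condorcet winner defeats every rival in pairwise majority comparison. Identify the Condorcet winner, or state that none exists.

Pairwise majorities:
Isola vs Dumpling House: Dumpling House wins 8–5.
Isola vs Grove: Isola is ranked higher on 3+2+5 = 10 ballots, Grove on 3. Isola wins 10–3.
Isola vs Basil: Isola is ranked higher on 3+2+2 = 7 ballots, Basil on 6. Isola wins 7–6.
Isola vs Cedar: 3+2 = 5 for Isola, 8 for Cedar — Cedar by 8–5.
Dumpling House vs Grove: Dumpling House is ranked higher on 3+1+2+5 = 11 ballots, Grove on 2. Dumpling House wins 11–2.
Dumpling House vs Basil: Dumpling House wins 13–0.
Dumpling House–Cedar: Cedar 7–6.
Grove vs Basil: Basil wins 11–2.
Grove vs Cedar: Cedar, 11–2.
Basil–Cedar: Cedar 11–2.
Only Cedar has no losses; Cedar is the Condorcet winner.

Cedar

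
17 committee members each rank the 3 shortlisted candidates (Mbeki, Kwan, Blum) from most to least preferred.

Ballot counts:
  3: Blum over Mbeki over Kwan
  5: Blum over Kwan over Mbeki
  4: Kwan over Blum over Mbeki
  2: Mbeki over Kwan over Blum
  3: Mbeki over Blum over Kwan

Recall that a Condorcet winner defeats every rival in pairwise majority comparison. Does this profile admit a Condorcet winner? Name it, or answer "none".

Blum

Check each pair by majority over 17 ballots:
Mbeki vs Kwan: 8 to 9, Kwan.
Mbeki vs Blum: Mbeki is ranked higher on 2+3 = 5 ballots, Blum on 12. Blum wins 12–5.
Kwan vs Blum: 4+2 = 6 for Kwan, 11 for Blum — Blum by 11–6.
Blum defeats every rival head-to-head and is the Condorcet winner.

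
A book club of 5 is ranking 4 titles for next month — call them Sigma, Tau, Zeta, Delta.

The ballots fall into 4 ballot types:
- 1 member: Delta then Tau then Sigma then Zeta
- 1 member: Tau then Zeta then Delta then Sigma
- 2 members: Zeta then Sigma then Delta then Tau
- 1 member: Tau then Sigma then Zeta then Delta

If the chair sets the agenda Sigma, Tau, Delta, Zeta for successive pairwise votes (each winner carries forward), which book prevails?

Zeta

Round 1: Sigma vs Tau — 2–3, Tau advances.
Round 2: Tau vs Delta — 2–3, Delta advances.
Round 3: Delta vs Zeta — 1–4, Zeta advances.
Zeta survives the agenda.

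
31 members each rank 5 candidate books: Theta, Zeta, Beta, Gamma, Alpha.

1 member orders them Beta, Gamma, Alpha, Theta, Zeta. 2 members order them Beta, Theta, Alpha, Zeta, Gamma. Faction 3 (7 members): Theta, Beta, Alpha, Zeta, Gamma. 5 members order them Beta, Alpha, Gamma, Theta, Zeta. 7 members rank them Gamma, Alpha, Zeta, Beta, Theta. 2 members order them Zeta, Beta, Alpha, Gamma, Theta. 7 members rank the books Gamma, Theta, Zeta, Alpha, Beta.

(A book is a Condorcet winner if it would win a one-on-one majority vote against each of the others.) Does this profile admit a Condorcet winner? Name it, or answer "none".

none

Check each pair by majority over 31 ballots:
Theta vs Zeta: Theta wins 22–9.
Theta–Beta: Beta 17–14.
Theta–Gamma: Gamma 22–9.
Theta vs Alpha: Theta preferred on 2+7+7 = 16 ballots; Theta wins 16–15.
Zeta vs Beta: Zeta wins 16–15.
Zeta vs Gamma: Zeta preferred on 2+7+2 = 11 ballots; Gamma wins 20–11.
Zeta vs Alpha: Zeta is ranked higher on 2+7 = 9 ballots, Alpha on 22. Alpha wins 22–9.
Beta vs Gamma: Beta wins 17–14.
Beta–Alpha: Beta 17–14.
Gamma vs Alpha: Gamma preferred on 1+7+7 = 15 ballots; Alpha wins 16–15.
Every book loses at least once (Theta loses to Beta; Zeta loses to Theta; Beta loses to Zeta; Gamma loses to Beta; Alpha loses to Theta). The majority relation contains the cycle Theta > Zeta > Beta > Theta, so there is no Condorcet winner.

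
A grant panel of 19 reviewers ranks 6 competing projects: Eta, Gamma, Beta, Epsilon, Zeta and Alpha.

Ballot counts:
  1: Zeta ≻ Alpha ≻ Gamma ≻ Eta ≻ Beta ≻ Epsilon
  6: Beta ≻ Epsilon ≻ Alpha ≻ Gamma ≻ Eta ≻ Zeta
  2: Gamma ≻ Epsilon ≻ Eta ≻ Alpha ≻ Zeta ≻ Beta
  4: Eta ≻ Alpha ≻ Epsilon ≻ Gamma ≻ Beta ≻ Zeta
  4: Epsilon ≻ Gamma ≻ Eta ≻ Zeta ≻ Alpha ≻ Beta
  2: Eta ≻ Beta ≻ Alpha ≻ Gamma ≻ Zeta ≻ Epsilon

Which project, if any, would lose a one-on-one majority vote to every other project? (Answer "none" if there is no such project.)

Pairwise majorities:
Eta–Gamma: Gamma 13–6.
Eta vs Beta: 13 to 6, Eta.
Eta vs Epsilon: Epsilon, 12–7.
Eta vs Zeta: 18 to 1, Eta.
Eta–Alpha: Eta 12–7.
Gamma vs Beta: 1+2+4+4 = 11 for Gamma, 8 for Beta — Gamma by 11–8.
Gamma vs Epsilon: Gamma is ranked higher on 1+2+2 = 5 ballots, Epsilon on 14. Epsilon wins 14–5.
Gamma vs Zeta: Gamma, 18–1.
Gamma vs Alpha: Gamma preferred on 2+4 = 6 ballots; Alpha wins 13–6.
Beta vs Epsilon: Epsilon, 10–9.
Beta vs Zeta: Beta is ranked higher on 6+4+2 = 12 ballots, Zeta on 7. Beta wins 12–7.
Beta vs Alpha: Alpha wins 11–8.
Epsilon vs Zeta: Epsilon is ranked higher on 6+2+4+4 = 16 ballots, Zeta on 3. Epsilon wins 16–3.
Epsilon vs Alpha: Epsilon preferred on 6+2+4 = 12 ballots; Epsilon wins 12–7.
Zeta vs Alpha: 5 to 14, Alpha.
Zeta is beaten in every head-to-head and is the Condorcet loser.

Zeta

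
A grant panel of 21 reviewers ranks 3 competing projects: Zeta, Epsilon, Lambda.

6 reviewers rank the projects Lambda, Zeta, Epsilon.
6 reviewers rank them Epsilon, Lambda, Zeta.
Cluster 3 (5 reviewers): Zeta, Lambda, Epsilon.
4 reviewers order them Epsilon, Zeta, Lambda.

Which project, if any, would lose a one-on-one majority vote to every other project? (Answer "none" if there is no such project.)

Epsilon

Head-to-head results (21 reviewers):
Zeta vs Epsilon: 11 to 10, Zeta.
Zeta vs Lambda: 5+4 = 9 for Zeta, 12 for Lambda — Lambda by 12–9.
Epsilon–Lambda: Lambda 11–10.
Epsilon loses to every other project — it is the Condorcet loser.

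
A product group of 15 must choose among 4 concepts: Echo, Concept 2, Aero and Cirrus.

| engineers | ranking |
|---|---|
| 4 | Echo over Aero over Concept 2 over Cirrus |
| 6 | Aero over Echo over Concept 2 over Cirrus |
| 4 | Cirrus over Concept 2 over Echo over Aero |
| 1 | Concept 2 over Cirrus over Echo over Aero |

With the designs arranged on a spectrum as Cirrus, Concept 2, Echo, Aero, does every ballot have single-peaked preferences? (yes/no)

yes

Axis positions: Cirrus=1, Concept 2=2, Echo=3, Aero=4.
Bloc 1 (peak Echo at position 3): ranking walks positions 3-4-2-1, expanding outward from the peak — single-peaked.
Bloc 2 (peak Aero at position 4): ranking walks positions 4-3-2-1, expanding outward from the peak — single-peaked.
Bloc 3 (peak Cirrus at position 1): ranking walks positions 1-2-3-4, expanding outward from the peak — single-peaked.
Bloc 4 (peak Concept 2 at position 2): ranking walks positions 2-1-3-4, expanding outward from the peak — single-peaked.
Every ranking is single-peaked on this axis.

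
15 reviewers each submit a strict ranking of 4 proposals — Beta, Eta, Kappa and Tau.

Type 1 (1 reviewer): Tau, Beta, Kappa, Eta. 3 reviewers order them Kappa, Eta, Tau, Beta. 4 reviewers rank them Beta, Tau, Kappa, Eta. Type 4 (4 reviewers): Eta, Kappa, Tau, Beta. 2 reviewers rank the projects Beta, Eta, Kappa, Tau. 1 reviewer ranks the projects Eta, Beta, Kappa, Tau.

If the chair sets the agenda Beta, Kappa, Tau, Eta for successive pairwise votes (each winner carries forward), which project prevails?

Eta

Round 1: Beta vs Kappa — 8–7, Beta advances.
Round 2: Beta vs Tau — 7–8, Tau advances.
Round 3: Tau vs Eta — 5–10, Eta advances.
The agenda winner is Eta.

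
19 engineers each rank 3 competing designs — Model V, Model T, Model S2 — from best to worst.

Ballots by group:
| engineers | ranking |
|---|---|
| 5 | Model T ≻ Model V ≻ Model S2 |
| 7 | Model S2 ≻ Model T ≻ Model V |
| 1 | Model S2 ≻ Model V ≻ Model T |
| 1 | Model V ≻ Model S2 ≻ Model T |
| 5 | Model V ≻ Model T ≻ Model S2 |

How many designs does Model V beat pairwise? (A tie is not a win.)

1

Model V against each rival (19 engineers):
Model V vs Model T: Model V preferred on 1+1+5 = 7 ballots; Model T wins 12–7.
Model V vs Model S2: 11 to 8, Model V.
Model V beats Model S2; loses to Model T — 1 pairwise win.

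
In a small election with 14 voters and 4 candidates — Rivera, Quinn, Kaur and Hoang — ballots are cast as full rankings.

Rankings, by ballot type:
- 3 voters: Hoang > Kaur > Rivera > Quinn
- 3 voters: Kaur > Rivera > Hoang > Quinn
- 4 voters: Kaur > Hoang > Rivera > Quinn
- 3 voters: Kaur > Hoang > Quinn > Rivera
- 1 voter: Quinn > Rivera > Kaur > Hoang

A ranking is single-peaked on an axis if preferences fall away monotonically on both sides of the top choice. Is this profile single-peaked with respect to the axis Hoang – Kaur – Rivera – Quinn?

no

Axis positions: Hoang=1, Kaur=2, Rivera=3, Quinn=4.
Ballot type 1 (peak Hoang at position 1): ranking walks positions 1-2-3-4, expanding outward from the peak — single-peaked.
Ballot type 2 (peak Kaur at position 2): ranking walks positions 2-3-1-4, expanding outward from the peak — single-peaked.
Ballot type 3 (peak Kaur at position 2): ranking walks positions 2-1-3-4, expanding outward from the peak — single-peaked.
Ballot type 4: ranking walks positions 2-1-4-3; Quinn is ranked above Rivera even though Rivera lies between Quinn and the peak Kaur on the axis — preferences dip and rise again. Not single-peaked.
Ballot type 5 (peak Quinn at position 4): ranking walks positions 4-3-2-1, expanding outward from the peak — single-peaked.
Ballot type 4 violates single-peakedness, so the profile is not single-peaked on this axis.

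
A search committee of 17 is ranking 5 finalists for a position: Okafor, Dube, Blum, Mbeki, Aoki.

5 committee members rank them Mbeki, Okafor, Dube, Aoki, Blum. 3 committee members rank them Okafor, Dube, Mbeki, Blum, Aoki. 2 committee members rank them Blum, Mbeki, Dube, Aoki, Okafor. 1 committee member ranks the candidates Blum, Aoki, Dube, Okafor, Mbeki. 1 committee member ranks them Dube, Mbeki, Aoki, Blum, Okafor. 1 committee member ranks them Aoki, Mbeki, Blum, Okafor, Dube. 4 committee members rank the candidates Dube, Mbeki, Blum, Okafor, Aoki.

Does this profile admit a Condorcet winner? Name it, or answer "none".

none

Check each pair by majority over 17 ballots:
Okafor vs Dube: Okafor, 9–8.
Okafor vs Blum: Blum, 9–8.
Okafor vs Mbeki: Mbeki, 13–4.
Okafor vs Aoki: Okafor, 12–5.
Dube vs Blum: Dube, 13–4.
Dube–Mbeki: Dube 9–8.
Dube–Aoki: Dube 15–2.
Blum vs Mbeki: Mbeki wins 14–3.
Blum–Aoki: Blum 10–7.
Mbeki vs Aoki: Mbeki, 15–2.
Every candidate loses at least once (Okafor loses to Blum; Dube loses to Okafor; Blum loses to Dube; Mbeki loses to Dube; Aoki loses to Okafor). The majority relation contains the cycle Okafor > Dube > Blum > Okafor, so there is no Condorcet winner.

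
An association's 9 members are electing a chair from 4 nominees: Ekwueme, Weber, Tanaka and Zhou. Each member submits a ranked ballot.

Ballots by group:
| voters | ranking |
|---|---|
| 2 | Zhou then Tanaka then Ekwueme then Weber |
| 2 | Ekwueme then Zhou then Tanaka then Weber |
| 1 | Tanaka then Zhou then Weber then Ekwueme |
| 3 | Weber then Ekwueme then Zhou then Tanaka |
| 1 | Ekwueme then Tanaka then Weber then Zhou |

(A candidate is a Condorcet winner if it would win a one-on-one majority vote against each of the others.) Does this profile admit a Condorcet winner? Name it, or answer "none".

Check each pair by majority over 9 ballots:
Ekwueme vs Weber: Ekwueme wins 5–4.
Ekwueme vs Tanaka: Ekwueme, 6–3.
Ekwueme vs Zhou: Ekwueme wins 6–3.
Weber vs Tanaka: Tanaka, 6–3.
Weber–Zhou: Zhou 5–4.
Tanaka vs Zhou: Tanaka preferred on 1+1 = 2 ballots; Zhou wins 7–2.
Only Ekwueme has no losses; Ekwueme is the Condorcet winner.

Ekwueme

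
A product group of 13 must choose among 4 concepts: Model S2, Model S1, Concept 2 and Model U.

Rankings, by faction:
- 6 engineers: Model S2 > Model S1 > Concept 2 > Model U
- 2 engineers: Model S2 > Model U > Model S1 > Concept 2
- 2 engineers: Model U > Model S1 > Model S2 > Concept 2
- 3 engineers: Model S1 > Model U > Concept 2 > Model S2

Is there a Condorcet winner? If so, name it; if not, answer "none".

Head-to-head results (13 engineers):
Model S2 vs Model S1: 8 to 5, Model S2.
Model S2 vs Concept 2: Model S2 is ranked higher on 6+2+2 = 10 ballots, Concept 2 on 3. Model S2 wins 10–3.
Model S2 vs Model U: 8 to 5, Model S2.
Model S1 vs Concept 2: 13 to 0, Model S1.
Model S1 vs Model U: 6+3 = 9 for Model S1, 4 for Model U — Model S1 by 9–4.
Concept 2 vs Model U: Concept 2 is ranked higher on 6 ballots, Model U on 7. Model U wins 7–6.
Only Model S2 has no losses; Model S2 is the Condorcet winner.

Model S2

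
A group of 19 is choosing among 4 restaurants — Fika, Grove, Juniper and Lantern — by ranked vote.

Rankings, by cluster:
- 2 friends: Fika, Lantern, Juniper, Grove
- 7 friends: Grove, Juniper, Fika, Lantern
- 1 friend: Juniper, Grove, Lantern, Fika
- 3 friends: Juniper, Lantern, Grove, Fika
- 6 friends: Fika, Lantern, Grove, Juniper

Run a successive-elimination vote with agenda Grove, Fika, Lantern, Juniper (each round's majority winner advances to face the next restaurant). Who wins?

Juniper

Round 1: Grove vs Fika — 11–8, Grove advances.
Round 2: Grove vs Lantern — 8–11, Lantern advances.
Round 3: Lantern vs Juniper — 8–11, Juniper advances.
The agenda winner is Juniper.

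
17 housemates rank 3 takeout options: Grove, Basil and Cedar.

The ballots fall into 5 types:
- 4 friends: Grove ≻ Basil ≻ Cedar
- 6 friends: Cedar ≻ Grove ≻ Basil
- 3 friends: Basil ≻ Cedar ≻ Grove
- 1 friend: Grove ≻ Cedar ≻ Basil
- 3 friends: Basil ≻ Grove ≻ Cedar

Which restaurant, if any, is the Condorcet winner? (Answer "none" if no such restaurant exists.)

Check each pair by majority over 17 ballots:
Grove–Basil: Grove 11–6.
Grove vs Cedar: Cedar wins 9–8.
Basil vs Cedar: Basil wins 10–7.
Each restaurant drops at least one matchup (Grove loses to Cedar; Basil loses to Grove; Cedar loses to Basil); the cycle Grove beats Basil beats Cedar beats Grove rules out a Condorcet winner.

none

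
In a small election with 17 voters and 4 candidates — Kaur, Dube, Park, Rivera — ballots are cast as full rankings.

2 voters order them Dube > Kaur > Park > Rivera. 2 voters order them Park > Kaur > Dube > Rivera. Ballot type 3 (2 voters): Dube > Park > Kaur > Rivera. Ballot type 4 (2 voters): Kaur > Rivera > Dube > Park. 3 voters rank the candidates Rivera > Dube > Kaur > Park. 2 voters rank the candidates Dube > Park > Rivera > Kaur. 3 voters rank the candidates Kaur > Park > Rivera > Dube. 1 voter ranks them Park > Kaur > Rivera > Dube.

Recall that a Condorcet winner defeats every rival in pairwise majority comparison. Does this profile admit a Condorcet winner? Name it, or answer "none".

none

Head-to-head results (17 voters):
Kaur vs Dube: Kaur preferred on 2+2+3+1 = 8 ballots; Dube wins 9–8.
Kaur vs Park: 10 to 7, Kaur.
Kaur vs Rivera: 2+2+2+2+3+1 = 12 for Kaur, 5 for Rivera — Kaur by 12–5.
Dube vs Park: 11 to 6, Dube.
Dube vs Rivera: Dube is ranked higher on 2+2+2+2 = 8 ballots, Rivera on 9. Rivera wins 9–8.
Park vs Rivera: 12 to 5, Park.
Every candidate loses at least once (Kaur loses to Dube; Dube loses to Rivera; Park loses to Kaur; Rivera loses to Kaur). The majority relation contains the cycle Kaur > Rivera > Dube > Kaur, so there is no Condorcet winner.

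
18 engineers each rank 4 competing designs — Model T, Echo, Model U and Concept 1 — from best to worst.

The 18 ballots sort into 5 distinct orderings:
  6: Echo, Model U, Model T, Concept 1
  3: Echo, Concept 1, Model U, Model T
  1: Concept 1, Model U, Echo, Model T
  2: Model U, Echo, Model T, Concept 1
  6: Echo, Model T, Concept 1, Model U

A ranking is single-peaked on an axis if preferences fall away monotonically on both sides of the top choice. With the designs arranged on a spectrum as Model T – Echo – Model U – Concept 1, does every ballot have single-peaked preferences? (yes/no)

no

Axis positions: Model T=1, Echo=2, Model U=3, Concept 1=4.
Ballot type 1 (peak Echo at position 2): ranking walks positions 2-3-1-4, expanding outward from the peak — single-peaked.
Ballot type 2: ranking walks positions 2-4-3-1; Concept 1 is ranked above Model U even though Model U lies between Concept 1 and the peak Echo on the axis — preferences dip and rise again. Not single-peaked.
Ballot type 3 (peak Concept 1 at position 4): ranking walks positions 4-3-2-1, expanding outward from the peak — single-peaked.
Ballot type 4 (peak Model U at position 3): ranking walks positions 3-2-1-4, expanding outward from the peak — single-peaked.
Ballot type 5: ranking walks positions 2-1-4-3; Concept 1 is ranked above Model U even though Model U lies between Concept 1 and the peak Echo on the axis — preferences dip and rise again. Not single-peaked.
Ballot type 2 violates single-peakedness, so the profile is not single-peaked on this axis.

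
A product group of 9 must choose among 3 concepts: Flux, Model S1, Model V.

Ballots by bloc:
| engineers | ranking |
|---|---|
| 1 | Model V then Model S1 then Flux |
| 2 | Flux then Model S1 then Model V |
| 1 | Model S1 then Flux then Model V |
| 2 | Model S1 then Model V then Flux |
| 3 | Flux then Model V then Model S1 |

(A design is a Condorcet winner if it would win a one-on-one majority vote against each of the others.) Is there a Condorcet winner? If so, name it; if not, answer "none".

Pairwise majorities:
Flux vs Model S1: Flux, 5–4.
Flux–Model V: Flux 6–3.
Model S1–Model V: Model S1 5–4.
Flux wins every pairwise contest, so Flux is the Condorcet winner.

Flux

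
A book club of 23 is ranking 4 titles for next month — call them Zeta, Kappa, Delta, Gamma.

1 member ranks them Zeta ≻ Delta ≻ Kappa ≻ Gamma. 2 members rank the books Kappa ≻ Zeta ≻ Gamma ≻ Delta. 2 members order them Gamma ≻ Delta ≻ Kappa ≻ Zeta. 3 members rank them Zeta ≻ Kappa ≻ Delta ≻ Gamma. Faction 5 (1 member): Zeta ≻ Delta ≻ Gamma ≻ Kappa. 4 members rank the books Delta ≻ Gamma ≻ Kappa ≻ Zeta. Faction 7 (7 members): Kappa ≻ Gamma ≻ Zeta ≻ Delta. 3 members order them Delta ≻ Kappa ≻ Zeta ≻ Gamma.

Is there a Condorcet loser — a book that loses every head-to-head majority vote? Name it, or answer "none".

none

Pairwise majorities:
Zeta vs Kappa: 5 to 18, Kappa.
Zeta vs Delta: Zeta, 14–9.
Zeta vs Gamma: Gamma wins 13–10.
Kappa–Delta: Kappa 12–11.
Kappa vs Gamma: Kappa wins 16–7.
Delta vs Gamma: Delta wins 12–11.
No book is winless: Zeta beats Delta; Kappa beats Zeta; Delta beats Gamma; Gamma beats Zeta. There is no Condorcet loser.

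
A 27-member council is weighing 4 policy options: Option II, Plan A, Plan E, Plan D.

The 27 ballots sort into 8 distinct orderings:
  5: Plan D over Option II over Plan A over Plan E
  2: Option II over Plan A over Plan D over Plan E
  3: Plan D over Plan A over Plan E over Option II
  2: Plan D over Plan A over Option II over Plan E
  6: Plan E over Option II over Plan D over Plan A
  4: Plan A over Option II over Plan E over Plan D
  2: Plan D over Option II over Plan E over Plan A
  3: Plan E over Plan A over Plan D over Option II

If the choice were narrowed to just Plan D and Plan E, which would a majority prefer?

Ballots ranking Plan D above Plan E: 5 + 2 + 3 + 2 + 2 = 14.
Ballots ranking Plan E above Plan D: 27 − 14 = 13.
Plan D wins the head-to-head 14–13.

Plan D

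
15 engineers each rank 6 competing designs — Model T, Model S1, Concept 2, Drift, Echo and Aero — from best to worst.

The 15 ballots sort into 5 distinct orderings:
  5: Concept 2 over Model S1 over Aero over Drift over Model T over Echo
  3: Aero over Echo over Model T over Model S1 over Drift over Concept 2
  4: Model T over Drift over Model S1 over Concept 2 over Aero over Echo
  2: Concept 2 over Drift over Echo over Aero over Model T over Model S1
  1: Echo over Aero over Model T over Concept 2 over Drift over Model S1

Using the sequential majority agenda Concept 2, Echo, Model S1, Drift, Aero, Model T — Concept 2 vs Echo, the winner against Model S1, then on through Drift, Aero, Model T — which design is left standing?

Round 1: Concept 2 vs Echo — 11–4, Concept 2 advances.
Round 2: Concept 2 vs Model S1 — 8–7, Concept 2 advances.
Round 3: Concept 2 vs Drift — 8–7, Concept 2 advances.
Round 4: Concept 2 vs Aero — 11–4, Concept 2 advances.
Round 5: Concept 2 vs Model T — 7–8, Model T advances.
The agenda winner is Model T.

Model T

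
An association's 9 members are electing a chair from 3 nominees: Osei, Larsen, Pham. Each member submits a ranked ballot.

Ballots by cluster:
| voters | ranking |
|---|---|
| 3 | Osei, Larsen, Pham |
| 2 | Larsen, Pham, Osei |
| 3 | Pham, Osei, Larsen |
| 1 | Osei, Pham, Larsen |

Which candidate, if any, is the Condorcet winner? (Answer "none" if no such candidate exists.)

Check each pair by majority over 9 ballots:
Osei vs Larsen: Osei is ranked higher on 3+3+1 = 7 ballots, Larsen on 2. Osei wins 7–2.
Osei vs Pham: 4 to 5, Pham.
Larsen vs Pham: 5 to 4, Larsen.
No candidate is unbeaten: Osei loses to Pham; Larsen loses to Osei; Pham loses to Larsen. In particular Osei > Larsen > Pham > Osei is a majority cycle — no Condorcet winner exists.

none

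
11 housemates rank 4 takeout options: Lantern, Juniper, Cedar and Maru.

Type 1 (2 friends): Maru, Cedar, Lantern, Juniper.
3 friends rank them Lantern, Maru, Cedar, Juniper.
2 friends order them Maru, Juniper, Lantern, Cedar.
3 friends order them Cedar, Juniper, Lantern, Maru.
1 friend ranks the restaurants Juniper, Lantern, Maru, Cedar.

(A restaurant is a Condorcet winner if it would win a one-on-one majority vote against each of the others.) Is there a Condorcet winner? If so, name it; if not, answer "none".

Pairwise majorities:
Lantern vs Juniper: Juniper, 6–5.
Lantern–Cedar: Lantern 6–5.
Lantern vs Maru: Lantern, 7–4.
Juniper vs Cedar: Cedar wins 8–3.
Juniper vs Maru: Maru wins 7–4.
Cedar–Maru: Maru 8–3.
Each restaurant drops at least one matchup (Lantern loses to Juniper; Juniper loses to Cedar; Cedar loses to Lantern; Maru loses to Lantern); the cycle Lantern → Cedar → Juniper → Lantern rules out a Condorcet winner.

none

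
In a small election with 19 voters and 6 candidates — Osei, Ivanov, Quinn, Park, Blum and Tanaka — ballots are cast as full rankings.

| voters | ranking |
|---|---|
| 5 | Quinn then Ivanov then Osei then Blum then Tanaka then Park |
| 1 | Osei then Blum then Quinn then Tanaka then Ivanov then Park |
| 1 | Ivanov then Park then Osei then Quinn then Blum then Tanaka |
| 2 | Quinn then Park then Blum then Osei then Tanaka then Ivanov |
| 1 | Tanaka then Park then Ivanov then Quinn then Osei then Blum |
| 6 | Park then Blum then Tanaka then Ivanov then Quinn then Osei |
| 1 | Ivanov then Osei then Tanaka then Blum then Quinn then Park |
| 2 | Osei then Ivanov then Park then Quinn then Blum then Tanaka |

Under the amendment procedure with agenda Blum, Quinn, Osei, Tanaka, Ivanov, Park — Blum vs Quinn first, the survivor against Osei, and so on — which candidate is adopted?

Round 1: Blum vs Quinn — 8–11, Quinn advances.
Round 2: Quinn vs Osei — 14–5, Quinn advances.
Round 3: Quinn vs Tanaka — 11–8, Quinn advances.
Round 4: Quinn vs Ivanov — 8–11, Ivanov advances.
Round 5: Ivanov vs Park — 10–9, Ivanov advances.
The agenda winner is Ivanov.

Ivanov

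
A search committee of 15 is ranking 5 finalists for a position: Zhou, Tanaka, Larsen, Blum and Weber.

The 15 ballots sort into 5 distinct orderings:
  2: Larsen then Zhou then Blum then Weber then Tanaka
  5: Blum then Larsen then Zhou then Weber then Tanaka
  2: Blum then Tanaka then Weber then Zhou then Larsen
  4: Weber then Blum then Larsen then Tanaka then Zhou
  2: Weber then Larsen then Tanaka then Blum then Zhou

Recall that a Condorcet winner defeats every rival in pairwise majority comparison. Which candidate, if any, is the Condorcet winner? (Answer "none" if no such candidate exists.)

Pairwise majorities:
Zhou vs Tanaka: Zhou preferred on 2+5 = 7 ballots; Tanaka wins 8–7.
Zhou vs Larsen: Zhou is ranked higher on 2 ballots, Larsen on 13. Larsen wins 13–2.
Zhou vs Blum: 2 to 13, Blum.
Zhou vs Weber: Zhou is ranked higher on 2+5 = 7 ballots, Weber on 8. Weber wins 8–7.
Tanaka vs Larsen: Tanaka preferred on 2 ballots; Larsen wins 13–2.
Tanaka vs Blum: 2 to 13, Blum.
Tanaka vs Weber: Tanaka is ranked higher on 2 ballots, Weber on 13. Weber wins 13–2.
Larsen vs Blum: 4 to 11, Blum.
Larsen vs Weber: Larsen is ranked higher on 2+5 = 7 ballots, Weber on 8. Weber wins 8–7.
Blum vs Weber: Blum is ranked higher on 2+5+2 = 9 ballots, Weber on 6. Blum wins 9–6.
Only Blum has no losses; Blum is the Condorcet winner.

Blum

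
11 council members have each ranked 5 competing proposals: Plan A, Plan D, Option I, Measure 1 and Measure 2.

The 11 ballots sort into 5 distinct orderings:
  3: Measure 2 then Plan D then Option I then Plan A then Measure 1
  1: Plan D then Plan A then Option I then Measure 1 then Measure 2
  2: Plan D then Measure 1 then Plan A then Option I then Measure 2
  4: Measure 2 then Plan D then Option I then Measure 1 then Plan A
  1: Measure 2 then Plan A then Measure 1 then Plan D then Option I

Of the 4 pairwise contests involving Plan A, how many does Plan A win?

0

Plan A against each rival (11 council members):
Plan A–Plan D: Plan D 10–1.
Plan A–Option I: Option I 7–4.
Plan A vs Measure 1: Plan A is ranked higher on 3+1+1 = 5 ballots, Measure 1 on 6. Measure 1 wins 6–5.
Plan A vs Measure 2: Plan A preferred on 1+2 = 3 ballots; Measure 2 wins 8–3.
Plan A beats no one; loses to Plan D, Option I, Measure 1, Measure 2 — 0 pairwise wins.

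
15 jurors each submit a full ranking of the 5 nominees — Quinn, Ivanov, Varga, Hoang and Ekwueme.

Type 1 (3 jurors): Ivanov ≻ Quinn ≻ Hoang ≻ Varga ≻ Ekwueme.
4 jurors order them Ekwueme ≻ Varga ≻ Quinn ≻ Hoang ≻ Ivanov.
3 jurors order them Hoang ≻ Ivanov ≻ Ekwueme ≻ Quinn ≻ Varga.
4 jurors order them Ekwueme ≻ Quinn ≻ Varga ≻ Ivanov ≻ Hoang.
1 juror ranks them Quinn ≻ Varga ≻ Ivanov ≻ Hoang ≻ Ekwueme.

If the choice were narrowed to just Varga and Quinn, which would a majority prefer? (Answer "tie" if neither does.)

Quinn

Ballots ranking Varga above Quinn: 4.
Ballots ranking Quinn above Varga: 15 − 4 = 11.
Quinn wins the head-to-head 11–4.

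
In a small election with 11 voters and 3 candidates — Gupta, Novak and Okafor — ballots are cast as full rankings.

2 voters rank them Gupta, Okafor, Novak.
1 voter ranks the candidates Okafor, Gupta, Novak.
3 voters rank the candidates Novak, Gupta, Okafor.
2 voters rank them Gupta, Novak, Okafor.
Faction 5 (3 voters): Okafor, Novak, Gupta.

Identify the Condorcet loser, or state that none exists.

none

Head-to-head results (11 voters):
Gupta vs Novak: Gupta is ranked higher on 2+1+2 = 5 ballots, Novak on 6. Novak wins 6–5.
Gupta vs Okafor: Gupta preferred on 2+3+2 = 7 ballots; Gupta wins 7–4.
Novak vs Okafor: Novak is ranked higher on 3+2 = 5 ballots, Okafor on 6. Okafor wins 6–5.
No candidate is winless: Gupta beats Okafor; Novak beats Gupta; Okafor beats Novak. There is no Condorcet loser.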